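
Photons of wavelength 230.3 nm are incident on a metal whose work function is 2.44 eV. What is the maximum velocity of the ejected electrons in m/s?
1.0176e+06 m/s

First, find the maximum kinetic energy:
E_photon = hc/λ = 5.3836 eV
KE_max = E_photon - φ = 5.3836 - 2.44 = 2.9436 eV

Convert to Joules: KE_max = 2.9436 × 1.602×10⁻¹⁹ J = 4.7162e-19 J

Then use KE = ½mv² to find velocity:
v = √(2·KE/m) = √(2 × 4.7162e-19 J / 9.109e-31 kg)
v = 1.0176e+06 m/s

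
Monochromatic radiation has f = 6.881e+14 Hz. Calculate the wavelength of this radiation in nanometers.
435.68 nm

Using the wave equation: c = fλ

Solving for wavelength:
λ = c/f = (3×10⁸ m/s) / (6.881e+14 Hz)
λ = 435.68 nm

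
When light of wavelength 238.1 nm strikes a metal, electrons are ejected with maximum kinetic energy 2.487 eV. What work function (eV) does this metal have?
2.72 eV

From Einstein's photoelectric equation: KE_max = hf - φ = hc/λ - φ

Rearranging for φ:
φ = hc/λ - KE_max

Calculate photon energy:
E_photon = hc/λ = 5.2072 eV

Therefore:
φ = 5.2072 - 2.487 = 2.72 eV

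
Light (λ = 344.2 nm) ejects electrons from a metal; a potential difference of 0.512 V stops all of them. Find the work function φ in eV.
3.09 eV

The stopping potential gives the maximum kinetic energy: KE_max = eV_s = 0.512 eV

From Einstein's photoelectric equation: KE_max = hc/λ - φ
Rearranging: φ = hc/λ - KE_max

Calculate photon energy:
E_photon = hc/λ = (6.626×10⁻³⁴ J·s)(3×10⁸ m/s) / (344.2×10⁻⁹ m) = 3.6021 eV

Therefore:
φ = 3.6021 - 0.512 = 3.09 eV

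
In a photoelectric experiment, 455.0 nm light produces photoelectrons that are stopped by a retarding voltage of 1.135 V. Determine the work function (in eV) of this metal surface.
1.59 eV

The stopping potential gives the maximum kinetic energy: KE_max = eV_s = 1.135 eV

From Einstein's photoelectric equation: KE_max = hc/λ - φ
Rearranging: φ = hc/λ - KE_max

Calculate photon energy:
E_photon = hc/λ = (6.626×10⁻³⁴ J·s)(3×10⁸ m/s) / (455.0×10⁻⁹ m) = 2.7249 eV

Therefore:
φ = 2.7249 - 1.135 = 1.59 eV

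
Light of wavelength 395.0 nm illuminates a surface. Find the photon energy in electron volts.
3.1388 eV

Using E = hf = hc/λ:

E = hc/λ = (6.626×10⁻³⁴ J·s)(3×10⁸ m/s) / (395.0×10⁻⁹ m)
E = 3.1388 eV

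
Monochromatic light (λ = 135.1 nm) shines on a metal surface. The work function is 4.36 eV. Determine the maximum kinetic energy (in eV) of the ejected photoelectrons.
4.8172 eV

Using Einstein's photoelectric equation: KE_max = hf - φ = hc/λ - φ

First, calculate the photon energy:
E_photon = hc/λ = (6.626×10⁻³⁴ J·s)(3×10⁸ m/s) / (135.1×10⁻⁹ m)
E_photon = 9.1772 eV

Then, the maximum kinetic energy:
KE_max = E_photon - φ = 9.1772 eV - 4.36 eV = 4.8172 eV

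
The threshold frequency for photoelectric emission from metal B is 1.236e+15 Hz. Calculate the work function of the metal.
5.11 eV

At the threshold frequency, photon energy equals work function:
φ = hf₀

Calculating:
φ = (6.626×10⁻³⁴ J·s)(1.236e+15 Hz)
φ = 5.11 eV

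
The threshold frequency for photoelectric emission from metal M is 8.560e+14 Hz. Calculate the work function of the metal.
3.54 eV

At the threshold frequency, photon energy equals work function:
φ = hf₀

Calculating:
φ = (6.626×10⁻³⁴ J·s)(8.560e+14 Hz)
φ = 3.54 eV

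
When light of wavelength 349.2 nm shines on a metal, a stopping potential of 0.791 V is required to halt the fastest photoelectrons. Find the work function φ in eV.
2.76 eV

The stopping potential gives the maximum kinetic energy: KE_max = eV_s = 0.791 eV

From Einstein's photoelectric equation: KE_max = hc/λ - φ
Rearranging: φ = hc/λ - KE_max

Calculate photon energy:
E_photon = hc/λ = (6.626×10⁻³⁴ J·s)(3×10⁸ m/s) / (349.2×10⁻⁹ m) = 3.5505 eV

Therefore:
φ = 3.5505 - 0.791 = 2.76 eV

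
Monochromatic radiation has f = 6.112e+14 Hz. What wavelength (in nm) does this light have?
490.50 nm

Using the wave equation: c = fλ

Solving for wavelength:
λ = c/f = (3×10⁸ m/s) / (6.112e+14 Hz)
λ = 490.50 nm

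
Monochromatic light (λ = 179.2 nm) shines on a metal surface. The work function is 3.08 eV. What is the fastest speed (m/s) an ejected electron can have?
1.1620e+06 m/s

First, find the maximum kinetic energy:
E_photon = hc/λ = 6.9188 eV
KE_max = E_photon - φ = 6.9188 - 3.08 = 3.8388 eV

Convert to Joules: KE_max = 3.8388 × 1.602×10⁻¹⁹ J = 6.1504e-19 J

Then use KE = ½mv² to find velocity:
v = √(2·KE/m) = √(2 × 6.1504e-19 J / 9.109e-31 kg)
v = 1.1620e+06 m/s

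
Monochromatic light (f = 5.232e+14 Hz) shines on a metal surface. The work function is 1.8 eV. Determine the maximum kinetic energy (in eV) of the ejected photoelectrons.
0.3638 eV

Using Einstein's photoelectric equation: KE_max = hf - φ

First, calculate the photon energy:
E_photon = hf = (6.626×10⁻³⁴ J·s)(5.232e+14 Hz)
E_photon = 2.1638 eV

Then, the maximum kinetic energy:
KE_max = E_photon - φ = 2.1638 eV - 1.8 eV = 0.3638 eV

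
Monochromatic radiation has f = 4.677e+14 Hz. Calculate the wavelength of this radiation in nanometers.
640.99 nm

Using the wave equation: c = fλ

Solving for wavelength:
λ = c/f = (3×10⁸ m/s) / (4.677e+14 Hz)
λ = 640.99 nm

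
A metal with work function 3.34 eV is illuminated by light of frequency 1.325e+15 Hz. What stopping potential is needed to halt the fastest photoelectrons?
2.1398 V

The stopping potential V_s satisfies: eV_s = KE_max

First, find KE_max using Einstein's equation:
E_photon = hf = (6.626×10⁻³⁴ J·s)(1.325e+15 Hz) = 5.4798 eV
KE_max = E_photon - φ = 5.4798 - 3.34 = 2.1398 eV

Since eV_s = KE_max:
V_s = KE_max/e = 2.1398 V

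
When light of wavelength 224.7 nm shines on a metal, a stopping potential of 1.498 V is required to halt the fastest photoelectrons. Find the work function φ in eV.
4.02 eV

The stopping potential gives the maximum kinetic energy: KE_max = eV_s = 1.498 eV

From Einstein's photoelectric equation: KE_max = hc/λ - φ
Rearranging: φ = hc/λ - KE_max

Calculate photon energy:
E_photon = hc/λ = (6.626×10⁻³⁴ J·s)(3×10⁸ m/s) / (224.7×10⁻⁹ m) = 5.5178 eV

Therefore:
φ = 5.5178 - 1.498 = 4.02 eV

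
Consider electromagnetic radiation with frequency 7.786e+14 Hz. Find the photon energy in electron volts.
3.2200 eV

Using E = hf:

E = hf = (6.626×10⁻³⁴ J·s)(7.786e+14 Hz)
E = 3.2200 eV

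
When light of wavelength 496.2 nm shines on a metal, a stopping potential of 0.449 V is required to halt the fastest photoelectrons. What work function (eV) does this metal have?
2.05 eV

The stopping potential gives the maximum kinetic energy: KE_max = eV_s = 0.449 eV

From Einstein's photoelectric equation: KE_max = hc/λ - φ
Rearranging: φ = hc/λ - KE_max

Calculate photon energy:
E_photon = hc/λ = (6.626×10⁻³⁴ J·s)(3×10⁸ m/s) / (496.2×10⁻⁹ m) = 2.4987 eV

Therefore:
φ = 2.4987 - 0.449 = 2.05 eV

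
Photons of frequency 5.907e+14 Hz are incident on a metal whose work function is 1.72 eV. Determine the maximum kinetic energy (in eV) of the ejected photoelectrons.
0.7229 eV

Using Einstein's photoelectric equation: KE_max = hf - φ

First, calculate the photon energy:
E_photon = hf = (6.626×10⁻³⁴ J·s)(5.907e+14 Hz)
E_photon = 2.4429 eV

Then, the maximum kinetic energy:
KE_max = E_photon - φ = 2.4429 eV - 1.72 eV = 0.7229 eV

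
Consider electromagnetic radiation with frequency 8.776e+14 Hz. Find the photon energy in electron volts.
3.6295 eV

Using E = hf:

E = hf = (6.626×10⁻³⁴ J·s)(8.776e+14 Hz)
E = 3.6295 eV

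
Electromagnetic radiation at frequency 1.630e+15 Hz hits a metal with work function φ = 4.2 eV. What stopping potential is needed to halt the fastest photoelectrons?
2.5411 V

The stopping potential V_s satisfies: eV_s = KE_max

First, find KE_max using Einstein's equation:
E_photon = hf = (6.626×10⁻³⁴ J·s)(1.630e+15 Hz) = 6.7411 eV
KE_max = E_photon - φ = 6.7411 - 4.2 = 2.5411 eV

Since eV_s = KE_max:
V_s = KE_max/e = 2.5411 V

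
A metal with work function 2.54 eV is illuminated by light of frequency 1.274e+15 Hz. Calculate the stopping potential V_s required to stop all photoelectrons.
2.7288 V

The stopping potential V_s satisfies: eV_s = KE_max

First, find KE_max using Einstein's equation:
E_photon = hf = (6.626×10⁻³⁴ J·s)(1.274e+15 Hz) = 5.2688 eV
KE_max = E_photon - φ = 5.2688 - 2.54 = 2.7288 eV

Since eV_s = KE_max:
V_s = KE_max/e = 2.7288 V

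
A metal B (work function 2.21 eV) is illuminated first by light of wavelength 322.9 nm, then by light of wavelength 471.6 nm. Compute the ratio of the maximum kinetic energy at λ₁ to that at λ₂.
3.8894

Using Einstein's equation: KE_max = hc/λ - φ

For λ₁ = 322.9 nm:
E₁ = hc/λ₁ = 3.8397 eV
KE₁ = E₁ - φ = 3.8397 - 2.21 = 1.6297 eV

For λ₂ = 471.6 nm:
E₂ = hc/λ₂ = 2.6290 eV
KE₂ = E₂ - φ = 2.6290 - 2.21 = 0.4190 eV

Ratio: KE₁/KE₂ = 1.6297/0.4190 = 3.8894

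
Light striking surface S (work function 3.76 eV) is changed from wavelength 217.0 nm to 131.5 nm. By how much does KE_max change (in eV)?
3.7149 eV

Using Einstein's equation: KE_max = hc/λ - φ

For λ₁ = 217.0 nm:
KE₁ = hc/λ₁ - φ = 5.7136 - 3.76 = 1.9536 eV

For λ₂ = 131.5 nm:
KE₂ = hc/λ₂ - φ = 9.4285 - 3.76 = 5.6685 eV

Change in KE:
ΔKE = KE₂ - KE₁ = 5.6685 - 1.9536 = 3.7149 eV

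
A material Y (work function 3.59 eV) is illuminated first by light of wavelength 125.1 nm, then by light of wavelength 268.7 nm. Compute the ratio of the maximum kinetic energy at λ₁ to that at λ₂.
6.1713

Using Einstein's equation: KE_max = hc/λ - φ

For λ₁ = 125.1 nm:
E₁ = hc/λ₁ = 9.9108 eV
KE₁ = E₁ - φ = 9.9108 - 3.59 = 6.3208 eV

For λ₂ = 268.7 nm:
E₂ = hc/λ₂ = 4.6142 eV
KE₂ = E₂ - φ = 4.6142 - 3.59 = 1.0242 eV

Ratio: KE₁/KE₂ = 6.3208/1.0242 = 6.1713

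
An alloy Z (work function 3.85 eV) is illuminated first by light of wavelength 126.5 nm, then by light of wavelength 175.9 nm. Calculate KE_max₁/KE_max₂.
1.8606

Using Einstein's equation: KE_max = hc/λ - φ

For λ₁ = 126.5 nm:
E₁ = hc/λ₁ = 9.8011 eV
KE₁ = E₁ - φ = 9.8011 - 3.85 = 5.9511 eV

For λ₂ = 175.9 nm:
E₂ = hc/λ₂ = 7.0486 eV
KE₂ = E₂ - φ = 7.0486 - 3.85 = 3.1986 eV

Ratio: KE₁/KE₂ = 5.9511/3.1986 = 1.8606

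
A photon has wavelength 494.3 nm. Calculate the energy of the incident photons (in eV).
2.5083 eV

Using E = hf = hc/λ:

E = hc/λ = (6.626×10⁻³⁴ J·s)(3×10⁸ m/s) / (494.3×10⁻⁹ m)
E = 2.5083 eV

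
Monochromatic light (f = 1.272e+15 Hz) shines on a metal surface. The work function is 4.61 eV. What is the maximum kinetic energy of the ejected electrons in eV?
0.6506 eV

Using Einstein's photoelectric equation: KE_max = hf - φ

First, calculate the photon energy:
E_photon = hf = (6.626×10⁻³⁴ J·s)(1.272e+15 Hz)
E_photon = 5.2606 eV

Then, the maximum kinetic energy:
KE_max = E_photon - φ = 5.2606 eV - 4.61 eV = 0.6506 eV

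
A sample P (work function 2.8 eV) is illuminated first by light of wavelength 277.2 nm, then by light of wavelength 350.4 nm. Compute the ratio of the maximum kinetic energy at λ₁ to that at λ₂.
2.2655

Using Einstein's equation: KE_max = hc/λ - φ

For λ₁ = 277.2 nm:
E₁ = hc/λ₁ = 4.4727 eV
KE₁ = E₁ - φ = 4.4727 - 2.8 = 1.6727 eV

For λ₂ = 350.4 nm:
E₂ = hc/λ₂ = 3.5384 eV
KE₂ = E₂ - φ = 3.5384 - 2.8 = 0.7384 eV

Ratio: KE₁/KE₂ = 1.6727/0.7384 = 2.2655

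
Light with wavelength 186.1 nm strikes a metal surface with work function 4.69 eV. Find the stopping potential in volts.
1.9722 V

The stopping potential V_s satisfies: eV_s = KE_max

First, find KE_max using Einstein's equation:
E_photon = hc/λ = 6.6622 eV
KE_max = E_photon - φ = 6.6622 - 4.69 = 1.9722 eV

Since eV_s = KE_max:
V_s = KE_max/e = 1.9722 V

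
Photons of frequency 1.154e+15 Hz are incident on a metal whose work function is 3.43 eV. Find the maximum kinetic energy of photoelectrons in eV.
1.3426 eV

Using Einstein's photoelectric equation: KE_max = hf - φ

First, calculate the photon energy:
E_photon = hf = (6.626×10⁻³⁴ J·s)(1.154e+15 Hz)
E_photon = 4.7726 eV

Then, the maximum kinetic energy:
KE_max = E_photon - φ = 4.7726 eV - 3.43 eV = 1.3426 eV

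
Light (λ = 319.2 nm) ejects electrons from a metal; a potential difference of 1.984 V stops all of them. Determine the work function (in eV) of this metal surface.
1.90 eV

The stopping potential gives the maximum kinetic energy: KE_max = eV_s = 1.984 eV

From Einstein's photoelectric equation: KE_max = hc/λ - φ
Rearranging: φ = hc/λ - KE_max

Calculate photon energy:
E_photon = hc/λ = (6.626×10⁻³⁴ J·s)(3×10⁸ m/s) / (319.2×10⁻⁹ m) = 3.8842 eV

Therefore:
φ = 3.8842 - 1.984 = 1.90 eV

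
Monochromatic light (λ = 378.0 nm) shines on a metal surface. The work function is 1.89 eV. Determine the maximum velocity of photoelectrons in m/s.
6.9925e+05 m/s

First, find the maximum kinetic energy:
E_photon = hc/λ = 3.2800 eV
KE_max = E_photon - φ = 3.2800 - 1.89 = 1.3900 eV

Convert to Joules: KE_max = 1.3900 × 1.602×10⁻¹⁹ J = 2.2270e-19 J

Then use KE = ½mv² to find velocity:
v = √(2·KE/m) = √(2 × 2.2270e-19 J / 9.109e-31 kg)
v = 6.9925e+05 m/s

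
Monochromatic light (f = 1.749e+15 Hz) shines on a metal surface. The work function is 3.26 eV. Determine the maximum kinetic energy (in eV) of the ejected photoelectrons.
3.9733 eV

Using Einstein's photoelectric equation: KE_max = hf - φ

First, calculate the photon energy:
E_photon = hf = (6.626×10⁻³⁴ J·s)(1.749e+15 Hz)
E_photon = 7.2333 eV

Then, the maximum kinetic energy:
KE_max = E_photon - φ = 7.2333 eV - 3.26 eV = 3.9733 eV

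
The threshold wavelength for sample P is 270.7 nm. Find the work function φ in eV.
4.58 eV

At the threshold wavelength, photon energy equals work function:
φ = hc/λ₀

Calculating:
φ = (6.626×10⁻³⁴ J·s)(3×10⁸ m/s) / (270.7×10⁻⁹ m)
φ = 4.58 eV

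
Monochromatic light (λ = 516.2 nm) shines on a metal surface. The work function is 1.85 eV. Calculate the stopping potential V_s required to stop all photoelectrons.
0.5519 V

The stopping potential V_s satisfies: eV_s = KE_max

First, find KE_max using Einstein's equation:
E_photon = hc/λ = 2.4019 eV
KE_max = E_photon - φ = 2.4019 - 1.85 = 0.5519 eV

Since eV_s = KE_max:
V_s = KE_max/e = 0.5519 V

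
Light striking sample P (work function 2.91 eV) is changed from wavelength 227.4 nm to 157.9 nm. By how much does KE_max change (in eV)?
2.3998 eV

Using Einstein's equation: KE_max = hc/λ - φ

For λ₁ = 227.4 nm:
KE₁ = hc/λ₁ - φ = 5.4523 - 2.91 = 2.5423 eV

For λ₂ = 157.9 nm:
KE₂ = hc/λ₂ - φ = 7.8521 - 2.91 = 4.9421 eV

Change in KE:
ΔKE = KE₂ - KE₁ = 4.9421 - 2.5423 = 2.3998 eV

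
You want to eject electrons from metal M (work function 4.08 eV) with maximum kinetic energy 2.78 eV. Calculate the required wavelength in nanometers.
180.73 nm

From Einstein's equation: KE_max = hc/λ - φ

Rearranging for λ:
hc/λ = KE_max + φ
λ = hc/(KE_max + φ)

Required photon energy:
E_photon = KE_max + φ = 2.78 + 4.08 = 6.86 eV

Required wavelength:
λ = hc/E_photon = (6.626×10⁻³⁴)(3×10⁸) / (6.86 × 1.602×10⁻¹⁹)
λ = 180.73 nm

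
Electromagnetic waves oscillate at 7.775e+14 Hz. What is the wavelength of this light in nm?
385.59 nm

Using the wave equation: c = fλ

Solving for wavelength:
λ = c/f = (3×10⁸ m/s) / (7.775e+14 Hz)
λ = 385.59 nm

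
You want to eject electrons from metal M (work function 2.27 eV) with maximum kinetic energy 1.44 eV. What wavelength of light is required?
334.19 nm

From Einstein's equation: KE_max = hc/λ - φ

Rearranging for λ:
hc/λ = KE_max + φ
λ = hc/(KE_max + φ)

Required photon energy:
E_photon = KE_max + φ = 1.44 + 2.27 = 3.71 eV

Required wavelength:
λ = hc/E_photon = (6.626×10⁻³⁴)(3×10⁸) / (3.71 × 1.602×10⁻¹⁹)
λ = 334.19 nm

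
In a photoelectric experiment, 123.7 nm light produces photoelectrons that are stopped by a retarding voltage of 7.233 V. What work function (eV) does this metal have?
2.79 eV

The stopping potential gives the maximum kinetic energy: KE_max = eV_s = 7.233 eV

From Einstein's photoelectric equation: KE_max = hc/λ - φ
Rearranging: φ = hc/λ - KE_max

Calculate photon energy:
E_photon = hc/λ = (6.626×10⁻³⁴ J·s)(3×10⁸ m/s) / (123.7×10⁻⁹ m) = 10.0230 eV

Therefore:
φ = 10.0230 - 7.233 = 2.79 eV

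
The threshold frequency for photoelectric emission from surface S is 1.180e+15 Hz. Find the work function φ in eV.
4.88 eV

At the threshold frequency, photon energy equals work function:
φ = hf₀

Calculating:
φ = (6.626×10⁻³⁴ J·s)(1.180e+15 Hz)
φ = 4.88 eV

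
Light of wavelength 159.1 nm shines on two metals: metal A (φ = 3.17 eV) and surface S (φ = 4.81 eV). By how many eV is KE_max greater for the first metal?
1.6400 eV

Using KE_max = hc/λ - φ for each metal:

Photon energy: E = hc/λ = 7.7928 eV

For metal A (φ₁ = 3.17 eV):
KE₁ = E - φ₁ = 7.7928 - 3.17 = 4.6228 eV

For surface S (φ₂ = 4.81 eV):
KE₂ = E - φ₂ = 7.7928 - 4.81 = 2.9828 eV

Difference:
ΔKE = KE₁ - KE₂ = 4.6228 - 2.9828 = 1.6400 eV

Note: The difference equals the difference in work functions: 4.81 - 3.17 = 1.64 eV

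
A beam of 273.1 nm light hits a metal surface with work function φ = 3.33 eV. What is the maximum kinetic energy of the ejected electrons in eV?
1.2099 eV

Using Einstein's photoelectric equation: KE_max = hf - φ = hc/λ - φ

First, calculate the photon energy:
E_photon = hc/λ = (6.626×10⁻³⁴ J·s)(3×10⁸ m/s) / (273.1×10⁻⁹ m)
E_photon = 4.5399 eV

Then, the maximum kinetic energy:
KE_max = E_photon - φ = 4.5399 eV - 3.33 eV = 1.2099 eV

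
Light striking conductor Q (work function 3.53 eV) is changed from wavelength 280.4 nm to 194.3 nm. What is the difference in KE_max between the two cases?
1.9594 eV

Using Einstein's equation: KE_max = hc/λ - φ

For λ₁ = 280.4 nm:
KE₁ = hc/λ₁ - φ = 4.4217 - 3.53 = 0.8917 eV

For λ₂ = 194.3 nm:
KE₂ = hc/λ₂ - φ = 6.3811 - 3.53 = 2.8511 eV

Change in KE:
ΔKE = KE₂ - KE₁ = 2.8511 - 0.8917 = 1.9594 eV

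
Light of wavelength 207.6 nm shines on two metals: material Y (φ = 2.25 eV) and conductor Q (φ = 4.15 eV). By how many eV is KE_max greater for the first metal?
1.9000 eV

Using KE_max = hc/λ - φ for each metal:

Photon energy: E = hc/λ = 5.9723 eV

For material Y (φ₁ = 2.25 eV):
KE₁ = E - φ₁ = 5.9723 - 2.25 = 3.7223 eV

For conductor Q (φ₂ = 4.15 eV):
KE₂ = E - φ₂ = 5.9723 - 4.15 = 1.8223 eV

Difference:
ΔKE = KE₁ - KE₂ = 3.7223 - 1.8223 = 1.9000 eV

Note: The difference equals the difference in work functions: 4.15 - 2.25 = 1.90 eV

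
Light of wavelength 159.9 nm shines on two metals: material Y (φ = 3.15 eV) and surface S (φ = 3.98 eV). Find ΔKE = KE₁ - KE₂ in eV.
0.8300 eV

Using KE_max = hc/λ - φ for each metal:

Photon energy: E = hc/λ = 7.7539 eV

For material Y (φ₁ = 3.15 eV):
KE₁ = E - φ₁ = 7.7539 - 3.15 = 4.6039 eV

For surface S (φ₂ = 3.98 eV):
KE₂ = E - φ₂ = 7.7539 - 3.98 = 3.7739 eV

Difference:
ΔKE = KE₁ - KE₂ = 4.6039 - 3.7739 = 0.8300 eV

Note: The difference equals the difference in work functions: 3.98 - 3.15 = 0.83 eV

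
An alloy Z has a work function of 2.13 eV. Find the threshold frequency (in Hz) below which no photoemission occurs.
5.1503e+14 Hz

The threshold frequency is when the photon energy equals the work function:
hf₀ = φ

Solving for f₀:
f₀ = φ/h = (2.13 eV × 1.602×10⁻¹⁹ J/eV) / (6.626×10⁻³⁴ J·s)
f₀ = 5.1503e+14 Hz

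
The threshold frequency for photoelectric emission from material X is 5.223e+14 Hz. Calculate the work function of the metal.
2.16 eV

At the threshold frequency, photon energy equals work function:
φ = hf₀

Calculating:
φ = (6.626×10⁻³⁴ J·s)(5.223e+14 Hz)
φ = 2.16 eV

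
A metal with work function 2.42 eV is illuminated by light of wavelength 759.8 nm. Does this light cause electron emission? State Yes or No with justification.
No

For photoemission, the photon energy must exceed the work function.

Photon energy: E = hc/λ = 1.6318 eV
Work function: φ = 2.42 eV

Since E_photon (1.6318 eV) < φ (2.42 eV), photoemission will NOT occur.
The threshold wavelength is λ₀ = hc/φ = 512.3 nm.
Since 759.8 nm > 512.3 nm, the photons lack sufficient energy.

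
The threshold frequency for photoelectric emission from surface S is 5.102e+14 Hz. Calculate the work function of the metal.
2.11 eV

At the threshold frequency, photon energy equals work function:
φ = hf₀

Calculating:
φ = (6.626×10⁻³⁴ J·s)(5.102e+14 Hz)
φ = 2.11 eV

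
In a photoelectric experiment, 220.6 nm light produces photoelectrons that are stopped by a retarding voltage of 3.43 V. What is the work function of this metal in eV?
2.19 eV

The stopping potential gives the maximum kinetic energy: KE_max = eV_s = 3.43 eV

From Einstein's photoelectric equation: KE_max = hc/λ - φ
Rearranging: φ = hc/λ - KE_max

Calculate photon energy:
E_photon = hc/λ = (6.626×10⁻³⁴ J·s)(3×10⁸ m/s) / (220.6×10⁻⁹ m) = 5.6203 eV

Therefore:
φ = 5.6203 - 3.43 = 2.19 eV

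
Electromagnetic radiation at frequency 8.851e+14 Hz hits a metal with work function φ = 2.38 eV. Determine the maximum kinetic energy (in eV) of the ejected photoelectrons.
1.2805 eV

Using Einstein's photoelectric equation: KE_max = hf - φ

First, calculate the photon energy:
E_photon = hf = (6.626×10⁻³⁴ J·s)(8.851e+14 Hz)
E_photon = 3.6605 eV

Then, the maximum kinetic energy:
KE_max = E_photon - φ = 3.6605 eV - 2.38 eV = 1.2805 eV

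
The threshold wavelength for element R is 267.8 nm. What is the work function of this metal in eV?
4.63 eV

At the threshold wavelength, photon energy equals work function:
φ = hc/λ₀

Calculating:
φ = (6.626×10⁻³⁴ J·s)(3×10⁸ m/s) / (267.8×10⁻⁹ m)
φ = 4.63 eV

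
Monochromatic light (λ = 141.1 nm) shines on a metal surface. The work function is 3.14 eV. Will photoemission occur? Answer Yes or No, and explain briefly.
Yes

For photoemission, the photon energy must exceed the work function.

Photon energy: E = hc/λ = 8.7870 eV
Work function: φ = 3.14 eV

Since E_photon (8.7870 eV) > φ (3.14 eV), photoemission WILL occur.
The threshold wavelength is λ₀ = hc/φ = 394.9 nm.
Since 141.1 nm < 394.9 nm, the light has sufficient energy.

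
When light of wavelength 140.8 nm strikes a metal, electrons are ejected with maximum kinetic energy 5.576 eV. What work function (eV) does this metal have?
3.23 eV

From Einstein's photoelectric equation: KE_max = hf - φ = hc/λ - φ

Rearranging for φ:
φ = hc/λ - KE_max

Calculate photon energy:
E_photon = hc/λ = 8.8057 eV

Therefore:
φ = 8.8057 - 5.576 = 3.23 eV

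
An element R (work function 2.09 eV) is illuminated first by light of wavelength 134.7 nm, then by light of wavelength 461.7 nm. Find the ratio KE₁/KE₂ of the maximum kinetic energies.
11.9494

Using Einstein's equation: KE_max = hc/λ - φ

For λ₁ = 134.7 nm:
E₁ = hc/λ₁ = 9.2045 eV
KE₁ = E₁ - φ = 9.2045 - 2.09 = 7.1145 eV

For λ₂ = 461.7 nm:
E₂ = hc/λ₂ = 2.6854 eV
KE₂ = E₂ - φ = 2.6854 - 2.09 = 0.5954 eV

Ratio: KE₁/KE₂ = 7.1145/0.5954 = 11.9494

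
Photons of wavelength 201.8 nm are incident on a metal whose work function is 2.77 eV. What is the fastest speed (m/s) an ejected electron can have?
1.0894e+06 m/s

First, find the maximum kinetic energy:
E_photon = hc/λ = 6.1439 eV
KE_max = E_photon - φ = 6.1439 - 2.77 = 3.3739 eV

Convert to Joules: KE_max = 3.3739 × 1.602×10⁻¹⁹ J = 5.4056e-19 J

Then use KE = ½mv² to find velocity:
v = √(2·KE/m) = √(2 × 5.4056e-19 J / 9.109e-31 kg)
v = 1.0894e+06 m/s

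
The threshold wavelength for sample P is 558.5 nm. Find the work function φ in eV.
2.22 eV

At the threshold wavelength, photon energy equals work function:
φ = hc/λ₀

Calculating:
φ = (6.626×10⁻³⁴ J·s)(3×10⁸ m/s) / (558.5×10⁻⁹ m)
φ = 2.22 eV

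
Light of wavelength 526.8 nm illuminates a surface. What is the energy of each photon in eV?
2.3535 eV

Using E = hf = hc/λ:

E = hc/λ = (6.626×10⁻³⁴ J·s)(3×10⁸ m/s) / (526.8×10⁻⁹ m)
E = 2.3535 eV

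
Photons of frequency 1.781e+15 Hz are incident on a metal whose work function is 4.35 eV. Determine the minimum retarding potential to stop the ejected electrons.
3.0156 V

The stopping potential V_s satisfies: eV_s = KE_max

First, find KE_max using Einstein's equation:
E_photon = hf = (6.626×10⁻³⁴ J·s)(1.781e+15 Hz) = 7.3656 eV
KE_max = E_photon - φ = 7.3656 - 4.35 = 3.0156 eV

Since eV_s = KE_max:
V_s = KE_max/e = 3.0156 V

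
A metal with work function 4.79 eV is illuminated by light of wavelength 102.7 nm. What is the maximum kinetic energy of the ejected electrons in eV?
7.2825 eV

Using Einstein's photoelectric equation: KE_max = hf - φ = hc/λ - φ

First, calculate the photon energy:
E_photon = hc/λ = (6.626×10⁻³⁴ J·s)(3×10⁸ m/s) / (102.7×10⁻⁹ m)
E_photon = 12.0725 eV

Then, the maximum kinetic energy:
KE_max = E_photon - φ = 12.0725 eV - 4.79 eV = 7.2825 eV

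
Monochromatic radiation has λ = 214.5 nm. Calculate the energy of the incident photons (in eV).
5.7801 eV

Using E = hf = hc/λ:

E = hc/λ = (6.626×10⁻³⁴ J·s)(3×10⁸ m/s) / (214.5×10⁻⁹ m)
E = 5.7801 eV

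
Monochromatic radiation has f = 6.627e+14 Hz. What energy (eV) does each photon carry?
2.7407 eV

Using E = hf:

E = hf = (6.626×10⁻³⁴ J·s)(6.627e+14 Hz)
E = 2.7407 eV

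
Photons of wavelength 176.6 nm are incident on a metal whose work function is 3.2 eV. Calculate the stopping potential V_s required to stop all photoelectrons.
3.8206 V

The stopping potential V_s satisfies: eV_s = KE_max

First, find KE_max using Einstein's equation:
E_photon = hc/λ = 7.0206 eV
KE_max = E_photon - φ = 7.0206 - 3.2 = 3.8206 eV

Since eV_s = KE_max:
V_s = KE_max/e = 3.8206 V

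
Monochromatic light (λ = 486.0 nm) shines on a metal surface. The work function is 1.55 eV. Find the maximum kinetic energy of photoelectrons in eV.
1.0011 eV

Using Einstein's photoelectric equation: KE_max = hf - φ = hc/λ - φ

First, calculate the photon energy:
E_photon = hc/λ = (6.626×10⁻³⁴ J·s)(3×10⁸ m/s) / (486.0×10⁻⁹ m)
E_photon = 2.5511 eV

Then, the maximum kinetic energy:
KE_max = E_photon - φ = 2.5511 eV - 1.55 eV = 1.0011 eV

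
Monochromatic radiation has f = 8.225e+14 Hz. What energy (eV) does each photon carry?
3.4016 eV

Using E = hf:

E = hf = (6.626×10⁻³⁴ J·s)(8.225e+14 Hz)
E = 3.4016 eV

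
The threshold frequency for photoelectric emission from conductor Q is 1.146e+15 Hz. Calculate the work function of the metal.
4.74 eV

At the threshold frequency, photon energy equals work function:
φ = hf₀

Calculating:
φ = (6.626×10⁻³⁴ J·s)(1.146e+15 Hz)
φ = 4.74 eV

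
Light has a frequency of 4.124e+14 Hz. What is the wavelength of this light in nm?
726.95 nm

Using the wave equation: c = fλ

Solving for wavelength:
λ = c/f = (3×10⁸ m/s) / (4.124e+14 Hz)
λ = 726.95 nm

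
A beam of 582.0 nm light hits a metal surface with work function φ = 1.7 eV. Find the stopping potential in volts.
0.4303 V

The stopping potential V_s satisfies: eV_s = KE_max

First, find KE_max using Einstein's equation:
E_photon = hc/λ = 2.1303 eV
KE_max = E_photon - φ = 2.1303 - 1.7 = 0.4303 eV

Since eV_s = KE_max:
V_s = KE_max/e = 0.4303 V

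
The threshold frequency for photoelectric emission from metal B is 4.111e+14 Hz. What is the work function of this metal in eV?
1.70 eV

At the threshold frequency, photon energy equals work function:
φ = hf₀

Calculating:
φ = (6.626×10⁻³⁴ J·s)(4.111e+14 Hz)
φ = 1.70 eV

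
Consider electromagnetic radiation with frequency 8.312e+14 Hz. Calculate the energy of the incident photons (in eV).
3.4376 eV

Using E = hf:

E = hf = (6.626×10⁻³⁴ J·s)(8.312e+14 Hz)
E = 3.4376 eV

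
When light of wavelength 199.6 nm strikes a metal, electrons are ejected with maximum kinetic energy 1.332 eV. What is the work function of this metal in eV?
4.88 eV

From Einstein's photoelectric equation: KE_max = hf - φ = hc/λ - φ

Rearranging for φ:
φ = hc/λ - KE_max

Calculate photon energy:
E_photon = hc/λ = 6.2116 eV

Therefore:
φ = 6.2116 - 1.332 = 4.88 eV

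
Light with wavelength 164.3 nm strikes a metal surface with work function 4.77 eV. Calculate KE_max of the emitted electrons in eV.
2.7762 eV

Using Einstein's photoelectric equation: KE_max = hf - φ = hc/λ - φ

First, calculate the photon energy:
E_photon = hc/λ = (6.626×10⁻³⁴ J·s)(3×10⁸ m/s) / (164.3×10⁻⁹ m)
E_photon = 7.5462 eV

Then, the maximum kinetic energy:
KE_max = E_photon - φ = 7.5462 eV - 4.77 eV = 2.7762 eV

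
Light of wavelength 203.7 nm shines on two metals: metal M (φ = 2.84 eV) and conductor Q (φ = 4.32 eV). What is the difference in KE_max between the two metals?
1.4800 eV

Using KE_max = hc/λ - φ for each metal:

Photon energy: E = hc/λ = 6.0866 eV

For metal M (φ₁ = 2.84 eV):
KE₁ = E - φ₁ = 6.0866 - 2.84 = 3.2466 eV

For conductor Q (φ₂ = 4.32 eV):
KE₂ = E - φ₂ = 6.0866 - 4.32 = 1.7666 eV

Difference:
ΔKE = KE₁ - KE₂ = 3.2466 - 1.7666 = 1.4800 eV

Note: The difference equals the difference in work functions: 4.32 - 2.84 = 1.48 eV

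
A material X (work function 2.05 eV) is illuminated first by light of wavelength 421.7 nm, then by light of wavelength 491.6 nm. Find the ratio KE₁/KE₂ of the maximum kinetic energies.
1.8856

Using Einstein's equation: KE_max = hc/λ - φ

For λ₁ = 421.7 nm:
E₁ = hc/λ₁ = 2.9401 eV
KE₁ = E₁ - φ = 2.9401 - 2.05 = 0.8901 eV

For λ₂ = 491.6 nm:
E₂ = hc/λ₂ = 2.5221 eV
KE₂ = E₂ - φ = 2.5221 - 2.05 = 0.4721 eV

Ratio: KE₁/KE₂ = 0.8901/0.4721 = 1.8856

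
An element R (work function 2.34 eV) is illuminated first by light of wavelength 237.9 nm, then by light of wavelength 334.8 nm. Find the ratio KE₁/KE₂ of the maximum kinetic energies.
2.1065

Using Einstein's equation: KE_max = hc/λ - φ

For λ₁ = 237.9 nm:
E₁ = hc/λ₁ = 5.2116 eV
KE₁ = E₁ - φ = 5.2116 - 2.34 = 2.8716 eV

For λ₂ = 334.8 nm:
E₂ = hc/λ₂ = 3.7032 eV
KE₂ = E₂ - φ = 3.7032 - 2.34 = 1.3632 eV

Ratio: KE₁/KE₂ = 2.8716/1.3632 = 2.1065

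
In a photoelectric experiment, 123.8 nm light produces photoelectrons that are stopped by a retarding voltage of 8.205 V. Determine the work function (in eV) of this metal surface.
1.81 eV

The stopping potential gives the maximum kinetic energy: KE_max = eV_s = 8.205 eV

From Einstein's photoelectric equation: KE_max = hc/λ - φ
Rearranging: φ = hc/λ - KE_max

Calculate photon energy:
E_photon = hc/λ = (6.626×10⁻³⁴ J·s)(3×10⁸ m/s) / (123.8×10⁻⁹ m) = 10.0149 eV

Therefore:
φ = 10.0149 - 8.205 = 1.81 eV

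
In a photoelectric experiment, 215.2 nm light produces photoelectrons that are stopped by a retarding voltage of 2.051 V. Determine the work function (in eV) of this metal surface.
3.71 eV

The stopping potential gives the maximum kinetic energy: KE_max = eV_s = 2.051 eV

From Einstein's photoelectric equation: KE_max = hc/λ - φ
Rearranging: φ = hc/λ - KE_max

Calculate photon energy:
E_photon = hc/λ = (6.626×10⁻³⁴ J·s)(3×10⁸ m/s) / (215.2×10⁻⁹ m) = 5.7613 eV

Therefore:
φ = 5.7613 - 2.051 = 3.71 eV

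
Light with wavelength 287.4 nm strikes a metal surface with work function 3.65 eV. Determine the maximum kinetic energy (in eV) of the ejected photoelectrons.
0.6640 eV

Using Einstein's photoelectric equation: KE_max = hf - φ = hc/λ - φ

First, calculate the photon energy:
E_photon = hc/λ = (6.626×10⁻³⁴ J·s)(3×10⁸ m/s) / (287.4×10⁻⁹ m)
E_photon = 4.3140 eV

Then, the maximum kinetic energy:
KE_max = E_photon - φ = 4.3140 eV - 3.65 eV = 0.6640 eV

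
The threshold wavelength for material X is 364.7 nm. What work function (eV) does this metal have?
3.40 eV

At the threshold wavelength, photon energy equals work function:
φ = hc/λ₀

Calculating:
φ = (6.626×10⁻³⁴ J·s)(3×10⁸ m/s) / (364.7×10⁻⁹ m)
φ = 3.40 eV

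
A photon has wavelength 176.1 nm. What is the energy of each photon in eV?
7.0406 eV

Using E = hf = hc/λ:

E = hc/λ = (6.626×10⁻³⁴ J·s)(3×10⁸ m/s) / (176.1×10⁻⁹ m)
E = 7.0406 eV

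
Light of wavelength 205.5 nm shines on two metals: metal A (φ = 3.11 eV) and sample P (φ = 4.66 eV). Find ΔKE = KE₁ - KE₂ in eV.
1.5500 eV

Using KE_max = hc/λ - φ for each metal:

Photon energy: E = hc/λ = 6.0333 eV

For metal A (φ₁ = 3.11 eV):
KE₁ = E - φ₁ = 6.0333 - 3.11 = 2.9233 eV

For sample P (φ₂ = 4.66 eV):
KE₂ = E - φ₂ = 6.0333 - 4.66 = 1.3733 eV

Difference:
ΔKE = KE₁ - KE₂ = 2.9233 - 1.3733 = 1.5500 eV

Note: The difference equals the difference in work functions: 4.66 - 3.11 = 1.55 eV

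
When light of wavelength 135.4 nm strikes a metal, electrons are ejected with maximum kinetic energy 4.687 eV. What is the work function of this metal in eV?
4.47 eV

From Einstein's photoelectric equation: KE_max = hf - φ = hc/λ - φ

Rearranging for φ:
φ = hc/λ - KE_max

Calculate photon energy:
E_photon = hc/λ = 9.1569 eV

Therefore:
φ = 9.1569 - 4.687 = 4.47 eV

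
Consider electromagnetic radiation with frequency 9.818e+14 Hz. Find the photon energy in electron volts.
4.0604 eV

Using E = hf:

E = hf = (6.626×10⁻³⁴ J·s)(9.818e+14 Hz)
E = 4.0604 eV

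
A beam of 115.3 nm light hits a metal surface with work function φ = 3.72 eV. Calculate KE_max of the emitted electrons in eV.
7.0332 eV

Using Einstein's photoelectric equation: KE_max = hf - φ = hc/λ - φ

First, calculate the photon energy:
E_photon = hc/λ = (6.626×10⁻³⁴ J·s)(3×10⁸ m/s) / (115.3×10⁻⁹ m)
E_photon = 10.7532 eV

Then, the maximum kinetic energy:
KE_max = E_photon - φ = 10.7532 eV - 3.72 eV = 7.0332 eV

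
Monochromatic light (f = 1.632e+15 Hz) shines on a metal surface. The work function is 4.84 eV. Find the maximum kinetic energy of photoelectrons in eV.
1.9094 eV

Using Einstein's photoelectric equation: KE_max = hf - φ

First, calculate the photon energy:
E_photon = hf = (6.626×10⁻³⁴ J·s)(1.632e+15 Hz)
E_photon = 6.7494 eV

Then, the maximum kinetic energy:
KE_max = E_photon - φ = 6.7494 eV - 4.84 eV = 1.9094 eV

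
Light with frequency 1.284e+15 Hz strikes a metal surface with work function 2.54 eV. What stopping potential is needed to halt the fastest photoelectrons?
2.7702 V

The stopping potential V_s satisfies: eV_s = KE_max

First, find KE_max using Einstein's equation:
E_photon = hf = (6.626×10⁻³⁴ J·s)(1.284e+15 Hz) = 5.3102 eV
KE_max = E_photon - φ = 5.3102 - 2.54 = 2.7702 eV

Since eV_s = KE_max:
V_s = KE_max/e = 2.7702 V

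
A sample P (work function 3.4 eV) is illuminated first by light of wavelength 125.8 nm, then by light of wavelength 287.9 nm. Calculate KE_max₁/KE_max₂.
7.1215

Using Einstein's equation: KE_max = hc/λ - φ

For λ₁ = 125.8 nm:
E₁ = hc/λ₁ = 9.8557 eV
KE₁ = E₁ - φ = 9.8557 - 3.4 = 6.4557 eV

For λ₂ = 287.9 nm:
E₂ = hc/λ₂ = 4.3065 eV
KE₂ = E₂ - φ = 4.3065 - 3.4 = 0.9065 eV

Ratio: KE₁/KE₂ = 6.4557/0.9065 = 7.1215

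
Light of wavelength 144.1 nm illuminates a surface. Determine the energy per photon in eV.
8.6040 eV

Using E = hf = hc/λ:

E = hc/λ = (6.626×10⁻³⁴ J·s)(3×10⁸ m/s) / (144.1×10⁻⁹ m)
E = 8.6040 eV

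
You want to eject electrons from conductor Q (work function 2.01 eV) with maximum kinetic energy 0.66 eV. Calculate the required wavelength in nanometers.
464.36 nm

From Einstein's equation: KE_max = hc/λ - φ

Rearranging for λ:
hc/λ = KE_max + φ
λ = hc/(KE_max + φ)

Required photon energy:
E_photon = KE_max + φ = 0.66 + 2.01 = 2.67 eV

Required wavelength:
λ = hc/E_photon = (6.626×10⁻³⁴)(3×10⁸) / (2.67 × 1.602×10⁻¹⁹)
λ = 464.36 nm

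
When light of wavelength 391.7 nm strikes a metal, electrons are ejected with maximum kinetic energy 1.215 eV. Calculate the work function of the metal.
1.95 eV

From Einstein's photoelectric equation: KE_max = hf - φ = hc/λ - φ

Rearranging for φ:
φ = hc/λ - KE_max

Calculate photon energy:
E_photon = hc/λ = 3.1653 eV

Therefore:
φ = 3.1653 - 1.215 = 1.95 eV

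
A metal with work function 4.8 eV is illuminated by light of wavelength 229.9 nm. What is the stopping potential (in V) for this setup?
0.5930 V

The stopping potential V_s satisfies: eV_s = KE_max

First, find KE_max using Einstein's equation:
E_photon = hc/λ = 5.3930 eV
KE_max = E_photon - φ = 5.3930 - 4.8 = 0.5930 eV

Since eV_s = KE_max:
V_s = KE_max/e = 0.5930 V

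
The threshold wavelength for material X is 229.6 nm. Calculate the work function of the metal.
5.40 eV

At the threshold wavelength, photon energy equals work function:
φ = hc/λ₀

Calculating:
φ = (6.626×10⁻³⁴ J·s)(3×10⁸ m/s) / (229.6×10⁻⁹ m)
φ = 5.40 eV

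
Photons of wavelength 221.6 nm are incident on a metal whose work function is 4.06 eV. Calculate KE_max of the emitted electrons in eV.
1.5350 eV

Using Einstein's photoelectric equation: KE_max = hf - φ = hc/λ - φ

First, calculate the photon energy:
E_photon = hc/λ = (6.626×10⁻³⁴ J·s)(3×10⁸ m/s) / (221.6×10⁻⁹ m)
E_photon = 5.5950 eV

Then, the maximum kinetic energy:
KE_max = E_photon - φ = 5.5950 eV - 4.06 eV = 1.5350 eV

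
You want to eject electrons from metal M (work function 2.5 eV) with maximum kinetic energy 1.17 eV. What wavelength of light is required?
337.83 nm

From Einstein's equation: KE_max = hc/λ - φ

Rearranging for λ:
hc/λ = KE_max + φ
λ = hc/(KE_max + φ)

Required photon energy:
E_photon = KE_max + φ = 1.17 + 2.5 = 3.67 eV

Required wavelength:
λ = hc/E_photon = (6.626×10⁻³⁴)(3×10⁸) / (3.67 × 1.602×10⁻¹⁹)
λ = 337.83 nm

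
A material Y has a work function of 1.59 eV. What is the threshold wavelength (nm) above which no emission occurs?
779.77 nm

The threshold wavelength is when the photon energy equals the work function:
hc/λ₀ = φ

Solving for λ₀:
λ₀ = hc/φ = (6.626×10⁻³⁴ J·s)(3×10⁸ m/s) / (1.59 eV × 1.602×10⁻¹⁹ J/eV)
λ₀ = 779.77 nm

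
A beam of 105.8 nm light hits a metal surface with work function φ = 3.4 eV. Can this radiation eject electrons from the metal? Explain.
Yes

For photoemission, the photon energy must exceed the work function.

Photon energy: E = hc/λ = 11.7187 eV
Work function: φ = 3.4 eV

Since E_photon (11.7187 eV) > φ (3.4 eV), photoemission WILL occur.
The threshold wavelength is λ₀ = hc/φ = 364.7 nm.
Since 105.8 nm < 364.7 nm, the light has sufficient energy.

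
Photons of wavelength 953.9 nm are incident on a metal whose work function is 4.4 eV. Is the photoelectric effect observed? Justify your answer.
No

For photoemission, the photon energy must exceed the work function.

Photon energy: E = hc/λ = 1.2998 eV
Work function: φ = 4.4 eV

Since E_photon (1.2998 eV) < φ (4.4 eV), photoemission will NOT occur.
The threshold wavelength is λ₀ = hc/φ = 281.8 nm.
Since 953.9 nm > 281.8 nm, the photons lack sufficient energy.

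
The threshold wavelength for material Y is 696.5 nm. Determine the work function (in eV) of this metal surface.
1.78 eV

At the threshold wavelength, photon energy equals work function:
φ = hc/λ₀

Calculating:
φ = (6.626×10⁻³⁴ J·s)(3×10⁸ m/s) / (696.5×10⁻⁹ m)
φ = 1.78 eV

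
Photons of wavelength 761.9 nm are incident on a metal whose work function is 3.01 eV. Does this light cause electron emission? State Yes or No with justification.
No

For photoemission, the photon energy must exceed the work function.

Photon energy: E = hc/λ = 1.6273 eV
Work function: φ = 3.01 eV

Since E_photon (1.6273 eV) < φ (3.01 eV), photoemission will NOT occur.
The threshold wavelength is λ₀ = hc/φ = 411.9 nm.
Since 761.9 nm > 411.9 nm, the photons lack sufficient energy.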